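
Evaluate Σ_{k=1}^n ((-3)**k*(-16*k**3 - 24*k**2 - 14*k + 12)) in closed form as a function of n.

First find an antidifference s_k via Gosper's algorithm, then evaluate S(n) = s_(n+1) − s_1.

S(n) = -12*(-3)**n*n**3 - 27*(-3)**n*n**2 - 15*(-3)**n*n + 9*(-3)**n - 9

t_(k+1)/t_k = 3*(-8*k**3 - 36*k**2 - 55*k - 21)/(8*k**3 + 12*k**2 + 7*k - 6).
Take A(k)=-3, B(k)=1, C(k)=k**3 + 3*k**2/2 + 7*k/8 - 3/4.
f must satisfy (-3)·f(k+1) − (1)·f(k) = k**3 + 3*k**2/2 + 7*k/8 - 3/4.
Bound: deg f ≤ 3.
Solve for f: f(k) = -(4*k**3 - 3*k**2 - k - 3)/16 (degree 3 ≤ 3).
So s_k = (B(k−1)f/C)·t_k = (-(4*k**3 - 3*k**2 - k - 3)/(2*(8*k**3 + 12*k**2 + 7*k - 6)))·t_k = (-3)**k*(4*k**3 - 3*k**2 - k - 3).
Check: Δs_k = (-3)**k*(-16*k**3 - 24*k**2 - 14*k + 12). ✓
Σ_(k=1)^n t_k = s_(n+1) − s_(1) = ((-3)**(n + 1)*(4*n**3 + 9*n**2 + 5*n - 3)) − (9), i.e. -12*(-3)**n*n**3 - 27*(-3)**n*n**2 - 15*(-3)**n*n + 9*(-3)**n - 9.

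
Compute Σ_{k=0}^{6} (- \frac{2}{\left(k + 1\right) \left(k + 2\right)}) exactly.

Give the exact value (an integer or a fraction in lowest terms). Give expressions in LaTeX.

Σ = -7/4

The ratio is (k + 1)/(k + 3).
Normal form (A,B,C) = (k + 1, k + 3, 1).
Need (k + 1)·f(k+1) − (k + 2)·f(k) = 1.
Degrees (1,1,0) ⇒ d ≤ 1.
Coefficient equations give f(k) = k.
So s_k = (B(k−1)f/C)·t_k = (k*(k + 2))·t_k = -2*k/(k + 1).
Check: Δs_k = -2/(k**2 + 3*k + 2). ✓
Telescoping: Σ = s_(7) − s_(0) = -7/4 − (0) = -7/4.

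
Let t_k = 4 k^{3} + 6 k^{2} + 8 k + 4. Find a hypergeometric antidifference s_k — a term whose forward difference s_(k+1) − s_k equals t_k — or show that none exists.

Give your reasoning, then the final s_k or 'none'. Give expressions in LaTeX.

s_k = k \left(k^{3} + 2 k + 1\right)

Compute t_(k+1)/t_k: get (2*k**3 + 9*k**2 + 16*k + 11)/(2*k**3 + 3*k**2 + 4*k + 2).
A = 1, B = 1, C = k**3 + 3*k**2/2 + 2*k + 1.
Need (1)·f(k+1) − (1)·f(k) = k**3 + 3*k**2/2 + 2*k + 1.
d = 4 from the (0,0,3) case.
Match coefficients ⇒ f(k) = k*(k**3 + 2*k + 1)/4.
Certificate R = B(k−1)f/C = k*(k**3 + 2*k + 1)/(2*(2*k**3 + 3*k**2 + 4*k + 2)) gives s_k = k*(k**3 + 2*k + 1).
Verify: 4*k**3 + 6*k**2 + 8*k + 4 matches t_k.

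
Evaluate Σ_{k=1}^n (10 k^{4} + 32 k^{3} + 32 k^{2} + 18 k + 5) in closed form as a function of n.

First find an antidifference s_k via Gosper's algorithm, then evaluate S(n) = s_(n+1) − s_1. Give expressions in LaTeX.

The ratio is (10*k**4 + 72*k**3 + 188*k**2 + 218*k + 97)/(10*k**4 + 32*k**3 + 32*k**2 + 18*k + 5).
Factor: A=1; B=1; C=k**4 + 16*k**3/5 + 16*k**2/5 + 9*k/5 + 1/2.
Need (1)·f(k+1) − (1)·f(k) = k**4 + 16*k**3/5 + 16*k**2/5 + 9*k/5 + 1/2.
Degrees (0,0,4) ⇒ d ≤ 5.
Coefficient equations give f(k) = k*(2*k**4 + 3*k**3 - 2*k**2 + k + 1)/10.
Then R = B(k−1)f/C = k*(2*k**4 + 3*k**3 - 2*k**2 + k + 1)/(10*k**4 + 32*k**3 + 32*k**2 + 18*k + 5), so s_k = R(k)·t_k = k*(2*k**4 + 3*k**3 - 2*k**2 + k + 1).
Verify: 10*k**4 + 32*k**3 + 32*k**2 + 18*k + 5 matches t_k.
Telescope: S(n) = s_(n+1) − s_(1) = 2*n**5 + 13*n**4 + 30*n**3 + 33*n**2 + 19*n + 5 − (5) = n*(2*n**4 + 13*n**3 + 30*n**2 + 33*n + 19).

S(n) = n \left(2 n^{4} + 13 n^{3} + 30 n^{2} + 33 n + 19\right)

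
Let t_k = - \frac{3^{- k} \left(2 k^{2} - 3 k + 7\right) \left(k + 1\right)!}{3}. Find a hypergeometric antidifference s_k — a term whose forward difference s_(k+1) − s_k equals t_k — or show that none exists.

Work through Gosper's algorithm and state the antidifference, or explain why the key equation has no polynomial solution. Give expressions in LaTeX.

s_k = - 3^{- k} \left(2 k - 3\right) \left(k + 1\right)!

Compute t_(k+1)/t_k: get (k + 2)*(-3*k + 2*(k + 1)**2 + 4)/(3*(2*k**2 - 3*k + 7)).
Take A(k)=k/3 + 2/3, B(k)=1, C(k)=k**2 - 3*k/2 + 7/2.
f must satisfy (k/3 + 2/3)·f(k+1) − (1)·f(k) = k**2 - 3*k/2 + 7/2.
d = 1 from the (1,0,2) case.
Coefficient equations give f(k) = 3*(2*k - 3)/2.
So s_k = (B(k−1)f/C)·t_k = (3*(2*k - 3)/(2*k**2 - 3*k + 7))·t_k = -(2*k - 3)*factorial(k + 1)/3**k.
Δs = -(2*k**2 - 3*k + 7)*factorial(k + 1)/(3*3**k), as required.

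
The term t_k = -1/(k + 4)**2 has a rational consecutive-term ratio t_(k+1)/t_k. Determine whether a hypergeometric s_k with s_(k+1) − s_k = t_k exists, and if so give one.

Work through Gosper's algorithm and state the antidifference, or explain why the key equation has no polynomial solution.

r(k) = (k + 4)**2/(k + 5)**2 after simplifying.
Gosper form: A/B · C(k+1)/C(k) with A=k**2 + 8*k + 16, B=k**2 + 10*k + 25, C=1.
f must satisfy (k**2 + 8*k + 16)·f(k+1) − (k**2 + 8*k + 16)·f(k) = 1.
Bound: deg f ≤ 0.
Write f(k) = c0. Then LHS − RHS = -1, requiring -1 = 0: contradictory. No certificate.

none (Gosper's algorithm certifies no s_k)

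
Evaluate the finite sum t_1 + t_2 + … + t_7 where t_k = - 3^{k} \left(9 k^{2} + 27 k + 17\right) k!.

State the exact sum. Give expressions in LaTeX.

Σ = -7407106539

Ratio r(k) = 3*(9*k**3 + 54*k**2 + 98*k + 53)/(9*k**2 + 27*k + 17).
Factor: A=3*k + 3; B=1; C=k**2 + 3*k + 17/9.
Set up (3*k + 3)·f(k+1) − (1)·f(k) − (k**2 + 3*k + 17/9) = 0.
d = 1 from the (1,0,2) case.
Match coefficients ⇒ f(k) = (3*k + 4)/9.
R(k) = B(k−1)·f(k)/C(k) = (3*k + 4)/(9*k**2 + 27*k + 17); s_k = R·t_k = -3**k*(3*k + 4)*factorial(k).
Verify: -3**k*(9*k**2 + 27*k + 17)*factorial(k) matches t_k.
Sum = s_(8) − s_(1); s_(8) = -7407106560, s_(1) = -21 ⇒ -7407106539.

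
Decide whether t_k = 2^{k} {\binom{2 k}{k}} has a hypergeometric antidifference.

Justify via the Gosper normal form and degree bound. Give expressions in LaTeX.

Step 1: r(k) = 4*(2*k + 1)/(k + 1).
A = 8*k + 4, B = k + 1, C = 1.
f must satisfy (8*k + 4)·f(k+1) − (k)·f(k) = 1.
deg f ≤ -1 (via 1,1,0).
d = -1 < 0 ⇒ no nonzero polynomial f; not summable.

No; the degree bound rules out any f.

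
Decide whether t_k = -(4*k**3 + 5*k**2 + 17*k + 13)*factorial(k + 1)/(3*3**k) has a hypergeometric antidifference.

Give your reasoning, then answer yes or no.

The ratio is (4*k**4 + 25*k**3 + 73*k**2 + 117*k + 78)/(3*(4*k**3 + 5*k**2 + 17*k + 13)).
So A=k/3 + 2/3 and B=1, with C=k**3 + 5*k**2/4 + 17*k/4 + 13/4.
Key eq: (k/3 + 2/3)·f(k+1) = (1)·f(k) + (k**3 + 5*k**2/4 + 17*k/4 + 13/4).
d = 2 from the (1,0,3) case.
Match coefficients ⇒ f(k) = 3*(k + 1)*(4*k - 3)/4.
R(k) = B(k−1)·f(k)/C(k) = 3*(k + 1)*(4*k - 3)/(4*k**3 + 5*k**2 + 17*k + 13); s_k = R·t_k = -(k + 1)*(4*k - 3)*factorial(k + 1)/3**k.
Verify: -(4*k**3 + 5*k**2 + 17*k + 13)*factorial(k + 1)/(3*3**k) matches t_k.

Yes. s_k = -(k + 1)*(4*k - 3)*factorial(k + 1)/3**k.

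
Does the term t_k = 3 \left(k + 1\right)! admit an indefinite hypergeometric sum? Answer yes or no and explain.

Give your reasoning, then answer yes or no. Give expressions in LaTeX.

No — key equation has no polynomial f.

Compute t_(k+1)/t_k: get k + 2.
So A=k + 2 and B=1, with C=1.
Solve (k + 2)·f(k+1) − (1)·f(k) = 1.
deg f ≤ -1 (via 1,0,0).
d = -1 < 0 ⇒ no nonzero polynomial f; not summable.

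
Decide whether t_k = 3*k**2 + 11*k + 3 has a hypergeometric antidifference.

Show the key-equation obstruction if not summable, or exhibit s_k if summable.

t_(k+1)/t_k = (3*k**2 + 17*k + 17)/(3*k**2 + 11*k + 3).
So A=1 and B=1, with C=k**2 + 11*k/3 + 1.
Need (1)·f(k+1) − (1)·f(k) = k**2 + 11*k/3 + 1.
Bound: deg f ≤ 3.
Coefficient equations give f(k) = k*(k**2 + 4*k - 2)/3.
R(k) = B(k−1)·f(k)/C(k) = k*(k**2 + 4*k - 2)/(3*k**2 + 11*k + 3); s_k = R·t_k = k*(k**2 + 4*k - 2).
s_(k+1) − s_k = 3*k**2 + 11*k + 3 = t_k.

Yes. s_k = k*(k**2 + 4*k - 2).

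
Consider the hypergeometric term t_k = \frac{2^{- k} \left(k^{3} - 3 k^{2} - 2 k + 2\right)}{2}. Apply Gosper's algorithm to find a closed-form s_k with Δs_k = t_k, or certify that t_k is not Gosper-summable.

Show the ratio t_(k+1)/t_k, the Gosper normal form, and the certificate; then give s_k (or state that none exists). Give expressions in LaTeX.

s_k = 2^{- k} \left(- k^{3} - k - 4\right)

Compute t_(k+1)/t_k: get (k**3 - 5*k - 2)/(2*(k**3 - 3*k**2 - 2*k + 2)).
Gosper form: A/B · C(k+1)/C(k) with A=1/2, B=1, C=k**3 - 3*k**2 - 2*k + 2.
Key eq: (1/2)·f(k+1) = (1)·f(k) + (k**3 - 3*k**2 - 2*k + 2).
deg f ≤ 3 (via 0,0,3).
Coefficient equations give f(k) = -2*(k**3 + k + 4).
Then R = B(k−1)f/C = -2*(k**3 + k + 4)/((k + 1)*(k**2 - 4*k + 2)), so s_k = R(k)·t_k = (-k**3 - k - 4)/2**k.
s_(k+1) − s_k = (2*k**3 + k - (k + 1)**3 + 3)/(2*2**k) = t_k.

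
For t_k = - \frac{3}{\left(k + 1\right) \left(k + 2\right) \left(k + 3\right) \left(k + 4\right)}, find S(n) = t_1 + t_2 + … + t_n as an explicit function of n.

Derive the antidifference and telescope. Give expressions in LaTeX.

r(k) = (k + 1)/(k + 5) after simplifying.
Normal form (A,B,C) = (k + 1, k + 5, 1).
Set up (k + 1)·f(k+1) − (k + 4)·f(k) − (1) = 0.
deg f ≤ 3 (via 1,1,0).
Solve for f: f(k) = k*(k**2 + 6*k + 11)/18 (degree 3 ≤ 3).
Get s_k = R·t_k = k*(-k**2 - 6*k - 11)/(6*(k + 1)*(k + 2)*(k + 3)) with R(k) = B(k−1)f(k)/C(k) = k*(k + 4)*(k**2 + 6*k + 11)/18.
Δs = -3/(k**4 + 10*k**3 + 35*k**2 + 50*k + 24), as required.
Telescope: S(n) = s_(n+1) − s_(1) = (-n**3 - 9*n**2 - 26*n - 18)/(6*(n**3 + 9*n**2 + 26*n + 24)) − (-1/8) = n*(-n**2 - 9*n - 26)/(24*(n**3 + 9*n**2 + 26*n + 24)).

S(n) = \frac{n \left(- n^{2} - 9 n - 26\right)}{24 \left(n^{3} + 9 n^{2} + 26 n + 24\right)}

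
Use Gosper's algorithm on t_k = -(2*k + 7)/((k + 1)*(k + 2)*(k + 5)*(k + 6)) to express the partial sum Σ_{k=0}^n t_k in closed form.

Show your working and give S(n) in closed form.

The ratio is (k + 1)*(k + 5)*(2*k + 9)/((k + 3)*(k + 7)*(2*k + 7)).
Factor: A=k + 1; B=k + 7; C=k**3 + 21*k**2/2 + 73*k/2 + 42.
Key eq: (k + 1)·f(k+1) = (k + 6)·f(k) + (k**3 + 21*k**2/2 + 73*k/2 + 42).
deg f ≤ 5 (via 1,1,3).
Match coefficients ⇒ f(k) = k*(k + 2)*(k + 3)*(k + 4)*(k + 6)/10.
Get s_k = R·t_k = k*(-k - 6)/(5*(k**2 + 6*k + 5)) with R(k) = B(k−1)f(k)/C(k) = k*(k + 2)*(k + 6)**2/(5*(2*k + 7)).
Verify: (-2*k - 7)/(k**4 + 14*k**3 + 65*k**2 + 112*k + 60) matches t_k.
Telescope: S(n) = s_(n+1) − s_(0) = (-n**2 - 8*n - 7)/(5*(n**2 + 8*n + 12)) − (0) = (-n**2 - 8*n - 7)/(5*(n**2 + 8*n + 12)).

S(n) = (-n**2 - 8*n - 7)/(5*(n**2 + 8*n + 12))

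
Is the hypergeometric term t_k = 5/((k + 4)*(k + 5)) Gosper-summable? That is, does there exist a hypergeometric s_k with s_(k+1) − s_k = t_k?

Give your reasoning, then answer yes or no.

Ratio r(k) = (k + 4)/(k + 6).
Factor: A=k + 4; B=k + 6; C=1.
Set up (k + 4)·f(k+1) − (k + 5)·f(k) − (1) = 0.
d = 1 from the (1,1,0) case.
Solve for f: f(k) = k/4 (degree 1 ≤ 1).
Certificate R = B(k−1)f/C = k*(k + 5)/4 gives s_k = 5*k/(4*(k + 4)).
s_(k+1) − s_k = 5/(k**2 + 9*k + 20) = t_k.

Yes. s_k = 5*k/(4*(k + 4)).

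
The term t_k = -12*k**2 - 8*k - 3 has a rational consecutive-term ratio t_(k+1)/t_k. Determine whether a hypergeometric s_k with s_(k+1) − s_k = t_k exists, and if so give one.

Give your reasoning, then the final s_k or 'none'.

Step 1: r(k) = (12*k**2 + 32*k + 23)/(12*k**2 + 8*k + 3).
Factor: A=1; B=1; C=k**2 + 2*k/3 + 1/4.
Solve (1)·f(k+1) − (1)·f(k) = k**2 + 2*k/3 + 1/4.
From deg A=0, deg B=0, deg C=2: d=3.
A polynomial solution: f(k) = k*(4*k**2 - 2*k + 1)/12.
R(k) = B(k−1)·f(k)/C(k) = k*(4*k**2 - 2*k + 1)/(12*k**2 + 8*k + 3); s_k = R·t_k = k*(-4*k**2 + 2*k - 1).
s_(k+1) − s_k = -12*k**2 - 8*k - 3 = t_k.

s_k = k*(-4*k**2 + 2*k - 1)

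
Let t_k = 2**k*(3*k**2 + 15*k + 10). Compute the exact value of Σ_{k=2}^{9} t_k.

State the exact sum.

Σ = 335808

Compute t_(k+1)/t_k: get 2*(3*k**2 + 21*k + 28)/(3*k**2 + 15*k + 10).
A = 2, B = 1, C = k**2 + 5*k + 10/3.
Solve (2)·f(k+1) − (1)·f(k) = k**2 + 5*k + 10/3.
Degrees (0,0,2) ⇒ d ≤ 2.
Coefficient equations give f(k) = (3*k**2 + 3*k - 2)/3.
Certificate R = B(k−1)f/C = (3*k**2 + 3*k - 2)/(3*k**2 + 15*k + 10) gives s_k = 2**k*(3*k**2 + 3*k - 2).
Verify: 2**k*(3*k**2 + 15*k + 10) matches t_k.
Telescoping: Σ = s_(10) − s_(2) = 335872 − (64) = 335808.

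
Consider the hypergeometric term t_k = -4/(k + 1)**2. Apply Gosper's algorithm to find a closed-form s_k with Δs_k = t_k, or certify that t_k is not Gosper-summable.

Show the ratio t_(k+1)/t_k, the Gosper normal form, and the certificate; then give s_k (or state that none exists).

none — t_k is not Gosper-summable

The ratio is (k + 1)**2/(k + 2)**2.
Normal form (A,B,C) = (k**2 + 2*k + 1, k**2 + 4*k + 4, 1).
Need (k**2 + 2*k + 1)·f(k+1) − (k**2 + 2*k + 1)·f(k) = 1.
deg f ≤ 0 (via 2,2,0).
Write f(k) = c0. Then LHS − RHS = -1, requiring -1 = 0: contradictory. No certificate.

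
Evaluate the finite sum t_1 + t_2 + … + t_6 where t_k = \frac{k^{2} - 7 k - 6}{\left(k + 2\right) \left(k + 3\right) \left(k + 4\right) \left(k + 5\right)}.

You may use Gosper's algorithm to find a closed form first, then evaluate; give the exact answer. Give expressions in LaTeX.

Step 1: r(k) = (k + 2)*(7*k - (k + 1)**2 + 13)/((k + 6)*(-k**2 + 7*k + 6)).
So A=k + 2 and B=k + 6, with C=k**2 - 7*k - 6.
f must satisfy (k + 2)·f(k+1) − (k + 5)·f(k) = k**2 - 7*k - 6.
d = 3 from the (1,1,2) case.
Solve for f: f(k) = -k*(k**2 + 21*k + 14)/12 (degree 3 ≤ 3).
Certificate R = B(k−1)f/C = -k*(k + 5)*(k**2 + 21*k + 14)/(12*(k**2 - 7*k - 6)) gives s_k = k*(-k**2 - 21*k - 14)/(12*(k + 2)*(k + 3)*(k + 4)).
Check: Δs_k = (k**2 - 7*k - 6)/(k**4 + 14*k**3 + 71*k**2 + 154*k + 120). ✓
Sum = s_(7) − s_(1); s_(7) = -49/396, s_(1) = -1/20 ⇒ -73/990.

Σ = -73/990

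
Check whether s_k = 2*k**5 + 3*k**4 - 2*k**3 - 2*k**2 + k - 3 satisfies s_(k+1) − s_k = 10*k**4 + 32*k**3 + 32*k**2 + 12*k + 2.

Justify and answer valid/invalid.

Valid — Δs_k = t_k.

s_(k+1) = 2*k**5 + 13*k**4 + 30*k**3 + 30*k**2 + 13*k - 1
s_(k+1) − s_k = 10*k**4 + 32*k**3 + 32*k**2 + 12*k + 2
(s_(k+1) − s_k) − t_k = 0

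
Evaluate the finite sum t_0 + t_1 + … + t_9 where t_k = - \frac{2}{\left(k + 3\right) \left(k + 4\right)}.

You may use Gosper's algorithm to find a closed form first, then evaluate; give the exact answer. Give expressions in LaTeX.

Σ = -20/39

Ratio r(k) = (k + 3)/(k + 5).
Normal form (A,B,C) = (k + 3, k + 5, 1).
Need (k + 3)·f(k+1) − (k + 4)·f(k) = 1.
deg f ≤ 1 (via 1,1,0).
Solving with deg f ≤ 1: f(k) = k/3.
Then R = B(k−1)f/C = k*(k + 4)/3, so s_k = R(k)·t_k = -2*k/(3*k + 9).
s_(k+1) − s_k = -2/(k**2 + 7*k + 12) = t_k.
Evaluate s at k=10 and k=0: -20/39 and 0; difference -20/39.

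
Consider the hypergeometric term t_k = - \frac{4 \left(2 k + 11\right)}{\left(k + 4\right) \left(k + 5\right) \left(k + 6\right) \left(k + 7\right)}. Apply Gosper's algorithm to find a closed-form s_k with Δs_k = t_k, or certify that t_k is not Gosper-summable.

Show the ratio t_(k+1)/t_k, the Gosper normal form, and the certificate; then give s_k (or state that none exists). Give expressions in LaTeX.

s_k = \frac{k \left(- k - 10\right)}{6 \left(k^{2} + 10 k + 24\right)}

r(k) = (k + 4)*(2*k + 13)/((k + 8)*(2*k + 11)) after simplifying.
Normal form (A,B,C) = (k + 4, k + 8, k + 11/2).
Need (k + 4)·f(k+1) − (k + 7)·f(k) = k + 11/2.
deg f ≤ 3 (via 1,1,1).
Solve for f: f(k) = k*(k + 5)*(k + 10)/48 (degree 3 ≤ 3).
Get s_k = R·t_k = k*(-k - 10)/(6*(k**2 + 10*k + 24)) with R(k) = B(k−1)f(k)/C(k) = k*(k + 5)*(k + 7)*(k + 10)/(24*(2*k + 11)).
Check: Δs_k = 4*(-2*k - 11)/(k**4 + 22*k**3 + 179*k**2 + 638*k + 840). ✓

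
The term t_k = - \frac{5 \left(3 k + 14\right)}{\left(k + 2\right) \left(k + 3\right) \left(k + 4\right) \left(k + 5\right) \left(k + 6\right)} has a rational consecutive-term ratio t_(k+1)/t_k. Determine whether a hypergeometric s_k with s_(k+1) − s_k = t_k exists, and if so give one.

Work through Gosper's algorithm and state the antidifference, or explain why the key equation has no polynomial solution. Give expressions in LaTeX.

The ratio is (k + 2)*(3*k + 17)/((k + 7)*(3*k + 14)).
Gosper form: A/B · C(k+1)/C(k) with A=k + 2, B=k + 7, C=k + 14/3.
Solve (k + 2)·f(k+1) − (k + 6)·f(k) = k + 14/3.
d = 4 from the (1,1,1) case.
Solve for f: f(k) = k*(k + 4)*(k**2 + 10*k + 31)/90 (degree 4 ≤ 4).
Certificate R = B(k−1)f/C = k*(k + 4)*(k + 6)*(k**2 + 10*k + 31)/(30*(3*k + 14)) gives s_k = k*(-k**2 - 10*k - 31)/(6*(k**3 + 10*k**2 + 31*k + 30)).
Check: Δs_k = 5*(-3*k - 14)/(k**5 + 20*k**4 + 155*k**3 + 580*k**2 + 1044*k + 720). ✓

s_k = \frac{k \left(- k^{2} - 10 k - 31\right)}{6 \left(k^{3} + 10 k^{2} + 31 k + 30\right)}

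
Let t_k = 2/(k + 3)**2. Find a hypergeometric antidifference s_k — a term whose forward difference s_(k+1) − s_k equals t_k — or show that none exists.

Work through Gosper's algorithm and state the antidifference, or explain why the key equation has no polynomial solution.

no hypergeometric antidifference exists

Step 1: r(k) = (k + 3)**2/(k + 4)**2.
Take A(k)=k**2 + 6*k + 9, B(k)=k**2 + 8*k + 16, C(k)=1.
Need (k**2 + 6*k + 9)·f(k+1) − (k**2 + 6*k + 9)·f(k) = 1.
d = 0 from the (2,2,0) case.
f = c0 ⇒ A·f(k+1) − B(k−1)·f(k) − C = -1. The system {-1 = 0} is inconsistent; no antidifference.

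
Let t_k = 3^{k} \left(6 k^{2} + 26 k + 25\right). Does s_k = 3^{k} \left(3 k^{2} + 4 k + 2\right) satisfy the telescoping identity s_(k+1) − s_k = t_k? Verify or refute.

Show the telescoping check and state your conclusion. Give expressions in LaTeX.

valid; difference matches t_k

s_(k+1) = 3**(k + 1)*(3*k**2 + 10*k + 9)
s_(k+1) − s_k = 3**k*(6*k**2 + 26*k + 25)
(s_(k+1) − s_k) − t_k = 0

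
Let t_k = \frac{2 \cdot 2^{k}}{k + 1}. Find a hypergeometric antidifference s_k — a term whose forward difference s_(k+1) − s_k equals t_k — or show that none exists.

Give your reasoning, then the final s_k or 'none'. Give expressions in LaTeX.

Ratio r(k) = 2*(k + 1)/(k + 2).
Normal form (A,B,C) = (2*k + 2, k + 2, 1).
Need (2*k + 2)·f(k+1) − (k + 1)·f(k) = 1.
Degrees (1,1,0) ⇒ d ≤ -1.
deg f ≤ -1 is impossible — no certificate.

no hypergeometric antidifference exists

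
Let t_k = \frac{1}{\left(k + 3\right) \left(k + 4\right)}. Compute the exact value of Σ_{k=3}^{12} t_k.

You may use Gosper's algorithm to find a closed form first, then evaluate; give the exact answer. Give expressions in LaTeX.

r(k) = (k + 3)/(k + 5) after simplifying.
A = k + 3, B = k + 5, C = 1.
Need (k + 3)·f(k+1) − (k + 4)·f(k) = 1.
Bound: deg f ≤ 1.
Solving with deg f ≤ 1: f(k) = k/3.
Get s_k = R·t_k = k/(3*(k + 3)) with R(k) = B(k−1)f(k)/C(k) = k*(k + 4)/3.
Verify: 1/(k**2 + 7*k + 12) matches t_k.
Evaluate s at k=13 and k=3: 13/48 and 1/6; difference 5/48.

Σ = 5/48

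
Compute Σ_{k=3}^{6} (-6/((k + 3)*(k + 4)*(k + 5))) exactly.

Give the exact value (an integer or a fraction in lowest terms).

Σ = -17/385

Ratio r(k) = (k + 3)/(k + 6).
Take A(k)=k + 3, B(k)=k + 6, C(k)=1.
Solve (k + 3)·f(k+1) − (k + 5)·f(k) = 1.
From deg A=1, deg B=1, deg C=0: d=2.
A polynomial solution: f(k) = k*(k + 7)/24.
R(k) = B(k−1)·f(k)/C(k) = k*(k + 5)*(k + 7)/24; s_k = R·t_k = k*(-k - 7)/(4*(k + 3)*(k + 4)).
Check: Δs_k = -6/(k**3 + 12*k**2 + 47*k + 60). ✓
Telescoping: Σ = s_(7) − s_(3) = -49/220 − (-5/28) = -17/385.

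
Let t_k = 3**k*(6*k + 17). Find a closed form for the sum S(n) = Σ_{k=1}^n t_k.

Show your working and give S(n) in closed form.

Step 1: r(k) = 3*(6*k + 23)/(6*k + 17).
Take A(k)=3, B(k)=1, C(k)=k + 17/6.
f must satisfy (3)·f(k+1) − (1)·f(k) = k + 17/6.
Degrees (0,0,1) ⇒ d ≤ 1.
Coefficient equations give f(k) = (3*k + 4)/6.
Then R = B(k−1)f/C = (3*k + 4)/(6*k + 17), so s_k = R(k)·t_k = 3**k*(3*k + 4).
Check: Δs_k = 3**k*(6*k + 17). ✓
s_(n+1) = 3**(n + 1)*(3*n + 7) and s_(1) = 21, so S(n) = 9*3**n*n + 21*3**n - 21.

S(n) = 9*3**n*n + 21*3**n - 21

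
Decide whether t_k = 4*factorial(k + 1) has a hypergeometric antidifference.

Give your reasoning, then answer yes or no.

The ratio is k + 2.
Factor: A=k + 2; B=1; C=1.
Key eq: (k + 2)·f(k+1) = (1)·f(k) + (1).
deg f ≤ -1 (via 1,0,0).
deg f ≤ -1 is impossible — no certificate.

No — negative degree bound, so no certificate f.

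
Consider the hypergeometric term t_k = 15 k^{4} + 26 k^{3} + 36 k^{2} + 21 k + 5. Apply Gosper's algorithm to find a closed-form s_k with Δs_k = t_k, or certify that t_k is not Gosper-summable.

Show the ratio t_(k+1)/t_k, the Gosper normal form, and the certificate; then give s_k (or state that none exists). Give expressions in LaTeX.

r(k) = (15*k**4 + 86*k**3 + 204*k**2 + 231*k + 103)/(15*k**4 + 26*k**3 + 36*k**2 + 21*k + 5) after simplifying.
So A=1 and B=1, with C=k**4 + 26*k**3/15 + 12*k**2/5 + 7*k/5 + 1/3.
Key eq: (1)·f(k+1) = (1)·f(k) + (k**4 + 26*k**3/15 + 12*k**2/5 + 7*k/5 + 1/3).
deg f ≤ 5 (via 0,0,4).
Match coefficients ⇒ f(k) = k**2*(3*k**3 - k**2 + 4*k - 1)/15.
So s_k = (B(k−1)f/C)·t_k = (k**2*(3*k**3 - k**2 + 4*k - 1)/(15*k**4 + 26*k**3 + 36*k**2 + 21*k + 5))·t_k = k**2*(3*k**3 - k**2 + 4*k - 1).
Check: Δs_k = 15*k**4 + 26*k**3 + 36*k**2 + 21*k + 5. ✓

s_k = k^{2} \left(3 k^{3} - k^{2} + 4 k - 1\right)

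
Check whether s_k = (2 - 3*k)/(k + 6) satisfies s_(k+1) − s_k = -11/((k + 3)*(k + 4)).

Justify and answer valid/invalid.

s_(k+1) = (-3*k - 1)/(k + 7)
s_(k+1) − s_k = -20/(k**2 + 13*k + 42)
(s_(k+1) − s_k) − t_k = 3*(-3*k**2 + k + 74)/(k**4 + 20*k**3 + 145*k**2 + 450*k + 504)

Invalid: residual 3*(-3*k**2 + k + 74)/(k**4 + 20*k**3 + 145*k**2 + 450*k + 504) ≠ 0.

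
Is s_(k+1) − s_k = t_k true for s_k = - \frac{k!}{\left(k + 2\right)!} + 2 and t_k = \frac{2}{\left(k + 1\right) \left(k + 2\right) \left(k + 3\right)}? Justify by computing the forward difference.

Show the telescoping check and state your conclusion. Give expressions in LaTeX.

s_(k+1) = (2*k**2 + 10*k + 11)/((k + 2)*(k + 3))
s_(k+1) − s_k = 2/((k + 1)*(k + 2)*(k + 3))
(s_(k+1) − s_k) − t_k = 0

valid (s_(k+1) − s_k reduces to t_k)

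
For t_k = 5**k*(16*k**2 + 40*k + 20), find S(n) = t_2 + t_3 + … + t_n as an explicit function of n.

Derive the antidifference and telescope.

S(n) = 20*5**n*n**2 + 40*5**n*n + 20*5**n - 400

Compute t_(k+1)/t_k: get 5*(4*k**2 + 18*k + 19)/(4*k**2 + 10*k + 5).
A = 5, B = 1, C = k**2 + 5*k/2 + 5/4.
Set up (5)·f(k+1) − (1)·f(k) − (k**2 + 5*k/2 + 5/4) = 0.
Degrees (0,0,2) ⇒ d ≤ 2.
Match coefficients ⇒ f(k) = k**2/4.
R(k) = B(k−1)·f(k)/C(k) = k**2/(4*k**2 + 10*k + 5); s_k = R·t_k = 4*5**k*k**2.
Δs = 4*5**k*(-k**2 + 5*(k + 1)**2), as required.
s_(n+1) = 20*5**n*(n**2 + 2*n + 1) and s_(2) = 400, so S(n) = 20*5**n*n**2 + 40*5**n*n + 20*5**n - 400.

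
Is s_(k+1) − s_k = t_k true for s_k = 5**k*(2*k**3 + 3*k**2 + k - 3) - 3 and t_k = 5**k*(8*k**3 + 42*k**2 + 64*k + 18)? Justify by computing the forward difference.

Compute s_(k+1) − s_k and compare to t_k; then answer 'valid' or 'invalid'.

valid (s_(k+1) − s_k reduces to t_k)

s_(k+1) = 5**(k + 1)*(k + 2*(k + 1)**3 + 3*(k + 1)**2 - 2) - 3
s_(k+1) − s_k = 5**k*(8*k**3 + 42*k**2 + 64*k + 18)
(s_(k+1) − s_k) − t_k = 0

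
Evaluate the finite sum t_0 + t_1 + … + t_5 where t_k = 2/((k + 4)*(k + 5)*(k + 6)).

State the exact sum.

t_(k+1)/t_k = (k + 4)/(k + 7).
Factor: A=k + 4; B=k + 7; C=1.
Set up (k + 4)·f(k+1) − (k + 6)·f(k) − (1) = 0.
Bound: deg f ≤ 2.
Solving with deg f ≤ 2: f(k) = k*(k + 9)/40.
Get s_k = R·t_k = k*(k + 9)/(20*(k + 4)*(k + 5)) with R(k) = B(k−1)f(k)/C(k) = k*(k + 6)*(k + 9)/40.
Δs = 2/(k**3 + 15*k**2 + 74*k + 120), as required.
Σ_(k=0)^(5) t_k = s_(6) − s_(0) = 9/220 − (0) = 9/220.

Σ = 9/220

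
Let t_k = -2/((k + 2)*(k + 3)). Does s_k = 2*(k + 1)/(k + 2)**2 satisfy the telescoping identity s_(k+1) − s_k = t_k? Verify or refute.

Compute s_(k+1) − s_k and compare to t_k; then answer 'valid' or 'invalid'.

s_(k+1) = 2*(k + 2)/(k + 3)**2
s_(k+1) − s_k = 2*(-(k + 1)*(k + 3)**2 + (k + 2)**3)/((k + 2)**2*(k + 3)**2)
(s_(k+1) − s_k) − t_k = 2*(2*k + 5)/(k**4 + 10*k**3 + 37*k**2 + 60*k + 36)

Invalid: residual 2*(2*k + 5)/(k**4 + 10*k**3 + 37*k**2 + 60*k + 36) ≠ 0.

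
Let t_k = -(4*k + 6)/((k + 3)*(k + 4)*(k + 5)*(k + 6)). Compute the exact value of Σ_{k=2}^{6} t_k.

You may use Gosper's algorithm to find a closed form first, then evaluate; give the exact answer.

Σ = -113/4620

t_(k+1)/t_k = (k + 3)*(2*k + 5)/((k + 7)*(2*k + 3)).
Take A(k)=k + 3, B(k)=k + 7, C(k)=k + 3/2.
Set up (k + 3)·f(k+1) − (k + 6)·f(k) − (k + 3/2) = 0.
deg f ≤ 3 (via 1,1,1).
A polynomial solution: f(k) = k*(k**2 + 12*k + 17)/60.
So s_k = (B(k−1)f/C)·t_k = (k*(k + 6)*(k**2 + 12*k + 17)/(30*(2*k + 3)))·t_k = -k*(k**2 + 12*k + 17)/(15*(k + 3)*(k + 4)*(k + 5)).
s_(k+1) − s_k = 2*(-2*k - 3)/(k**4 + 18*k**3 + 119*k**2 + 342*k + 360) = t_k.
Sum = s_(7) − s_(2); s_(7) = -7/132, s_(2) = -1/35 ⇒ -113/4620.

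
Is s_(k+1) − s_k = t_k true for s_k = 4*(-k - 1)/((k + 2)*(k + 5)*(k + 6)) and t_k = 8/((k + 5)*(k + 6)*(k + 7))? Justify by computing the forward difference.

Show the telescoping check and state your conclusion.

s_(k+1) = 4*(-k - 2)/((k + 3)*(k + 6)*(k + 7))
s_(k+1) − s_k = 4*(2*k**2 + 7*k + 1)/(k**5 + 23*k**4 + 203*k**3 + 853*k**2 + 1692*k + 1260)
(s_(k+1) − s_k) − t_k = 4*(-3*k - 11)/(k**5 + 23*k**4 + 203*k**3 + 853*k**2 + 1692*k + 1260)

Invalid: residual 4*(-3*k - 11)/(k**5 + 23*k**4 + 203*k**3 + 853*k**2 + 1692*k + 1260) ≠ 0.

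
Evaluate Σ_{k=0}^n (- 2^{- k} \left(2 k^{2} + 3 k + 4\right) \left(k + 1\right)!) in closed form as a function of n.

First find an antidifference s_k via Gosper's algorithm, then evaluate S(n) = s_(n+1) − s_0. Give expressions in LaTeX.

Ratio r(k) = (k + 2)*(3*k + 2*(k + 1)**2 + 7)/(2*(2*k**2 + 3*k + 4)).
Factor: A=k/2 + 1; B=1; C=k**2 + 3*k/2 + 2.
Key eq: (k/2 + 1)·f(k+1) = (1)·f(k) + (k**2 + 3*k/2 + 2).
deg f ≤ 1 (via 1,0,2).
Coefficient equations give f(k) = 2*k + 1.
Certificate R = B(k−1)f/C = 2*(2*k + 1)/(2*k**2 + 3*k + 4) gives s_k = -2**(1 - k)*(2*k + 1)*factorial(k + 1).
Δs = -(2*k**2 + 3*k + 4)*factorial(k + 1)/2**k, as required.
Telescope: S(n) = s_(n+1) − s_(0) = -(2*n + 3)*factorial(n + 2)/2**n − (-2) = (2**(n + 1) - 2*n**3*factorial(n) - 9*n**2*factorial(n) - 13*n*factorial(n) - 6*factorial(n))/2**n.

S(n) = 2^{- n} \left(2^{n + 1} - 2 n^{3} n! - 9 n^{2} n! - 13 n n! - 6 n!\right)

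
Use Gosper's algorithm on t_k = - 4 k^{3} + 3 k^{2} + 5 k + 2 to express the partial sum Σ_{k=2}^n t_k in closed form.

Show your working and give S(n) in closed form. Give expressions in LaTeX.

S(n) = - n^{4} - n^{3} + 3 n^{2} + 5 n - 6

Compute t_(k+1)/t_k: get (4*k**3 + 9*k**2 + k - 6)/(4*k**3 - 3*k**2 - 5*k - 2).
Factor: A=1; B=1; C=k**3 - 3*k**2/4 - 5*k/4 - 1/2.
Solve (1)·f(k+1) − (1)·f(k) = k**3 - 3*k**2/4 - 5*k/4 - 1/2.
Bound: deg f ≤ 4.
Match coefficients ⇒ f(k) = k**3*(k - 3)/4.
Get s_k = R·t_k = k**3*(3 - k) with R(k) = B(k−1)f(k)/C(k) = k**3*(k - 3)/(4*k**3 - 3*k**2 - 5*k - 2).
s_(k+1) − s_k = k**3*(k - 3) + (2 - k)*(k + 1)**3 = t_k.
s_(n+1) = -n**4 - n**3 + 3*n**2 + 5*n + 2 and s_(2) = 8, so S(n) = -n**4 - n**3 + 3*n**2 + 5*n - 6.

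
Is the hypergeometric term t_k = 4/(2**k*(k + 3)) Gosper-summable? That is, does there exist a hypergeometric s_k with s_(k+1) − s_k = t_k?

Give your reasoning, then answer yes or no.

Ratio r(k) = (k + 3)/(2*(k + 4)).
So A=k/2 + 3/2 and B=k + 4, with C=1.
Solve (k/2 + 3/2)·f(k+1) − (k + 3)·f(k) = 1.
d = -1 from the (1,1,0) case.
deg f ≤ -1 is impossible — no certificate.

No — t_k has no hypergeometric antidifference.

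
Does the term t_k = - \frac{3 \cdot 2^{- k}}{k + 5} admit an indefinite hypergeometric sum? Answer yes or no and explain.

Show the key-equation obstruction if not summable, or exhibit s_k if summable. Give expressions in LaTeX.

No — negative degree bound, so no certificate f.

The ratio is (k + 5)/(2*(k + 6)).
A = k/2 + 5/2, B = k + 6, C = 1.
Solve (k/2 + 5/2)·f(k+1) − (k + 5)·f(k) = 1.
Bound: deg f ≤ -1.
d = -1 < 0 ⇒ no nonzero polynomial f; not summable.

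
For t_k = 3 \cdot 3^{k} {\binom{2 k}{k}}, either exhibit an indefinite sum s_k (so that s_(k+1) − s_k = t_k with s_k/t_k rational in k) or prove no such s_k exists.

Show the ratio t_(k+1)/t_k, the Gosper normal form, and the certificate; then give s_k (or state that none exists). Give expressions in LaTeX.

none — t_k is not Gosper-summable

Step 1: r(k) = 6*(2*k + 1)/(k + 1).
So A=12*k + 6 and B=k + 1, with C=1.
Solve (12*k + 6)·f(k+1) − (k)·f(k) = 1.
deg f ≤ -1 (via 1,1,0).
deg f ≤ -1 is impossible — no certificate.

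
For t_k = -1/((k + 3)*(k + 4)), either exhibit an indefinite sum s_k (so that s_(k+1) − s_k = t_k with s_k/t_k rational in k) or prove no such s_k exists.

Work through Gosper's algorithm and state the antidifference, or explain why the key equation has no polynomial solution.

t_(k+1)/t_k = (k + 3)/(k + 5).
Factor: A=k + 3; B=k + 5; C=1.
Solve (k + 3)·f(k+1) − (k + 4)·f(k) = 1.
d = 1 from the (1,1,0) case.
Coefficient equations give f(k) = k/3.
Then R = B(k−1)f/C = k*(k + 4)/3, so s_k = R(k)·t_k = -k/(3*k + 9).
Verify: -1/(k**2 + 7*k + 12) matches t_k.

s_k = -k/(3*k + 9)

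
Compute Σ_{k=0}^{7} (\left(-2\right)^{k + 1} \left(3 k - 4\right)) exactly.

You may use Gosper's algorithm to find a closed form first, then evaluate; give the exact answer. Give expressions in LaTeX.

Σ = 3076

r(k) = 2*(1 - 3*k)/(3*k - 4) after simplifying.
A = -2, B = 1, C = k - 4/3.
Key eq: (-2)·f(k+1) = (1)·f(k) + (k - 4/3).
Bound: deg f ≤ 1.
Solve for f: f(k) = -(k - 2)/3 (degree 1 ≤ 1).
So s_k = (B(k−1)f/C)·t_k = (-(k - 2)/(3*k - 4))·t_k = (-2)**(k + 1)*(2 - k).
Verify: (-2)**(k + 1)*(3*k - 4) matches t_k.
Σ_(k=0)^(7) t_k = s_(8) − s_(0) = 3072 − (-4) = 3076.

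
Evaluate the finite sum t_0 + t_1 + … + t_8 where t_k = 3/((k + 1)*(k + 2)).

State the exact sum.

t_(k+1)/t_k = (k + 1)/(k + 3).
Gosper form: A/B · C(k+1)/C(k) with A=k + 1, B=k + 3, C=1.
Solve (k + 1)·f(k+1) − (k + 2)·f(k) = 1.
d = 1 from the (1,1,0) case.
A polynomial solution: f(k) = k.
Then R = B(k−1)f/C = k*(k + 2), so s_k = R(k)·t_k = 3*k/(k + 1).
s_(k+1) − s_k = 3/(k**2 + 3*k + 2) = t_k.
Evaluate s at k=9 and k=0: 27/10 and 0; difference 27/10.

Σ = 27/10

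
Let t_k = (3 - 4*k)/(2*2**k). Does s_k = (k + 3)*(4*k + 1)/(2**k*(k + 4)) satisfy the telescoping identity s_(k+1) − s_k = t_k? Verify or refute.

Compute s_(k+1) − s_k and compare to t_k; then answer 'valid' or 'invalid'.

s_(k+1) = (k + 4)*(4*k + 5)/(2*2**k*(k + 5))
s_(k+1) − s_k = (-4*k**3 - 29*k**2 - 32*k + 50)/(2*2**k*(k**2 + 9*k + 20))
(s_(k+1) − s_k) − t_k = (4*k**2 + 21*k - 10)/(2*2**k*(k**2 + 9*k + 20))

Invalid: residual (4*k**2 + 21*k - 10)/(2*2**k*(k**2 + 9*k + 20)) ≠ 0.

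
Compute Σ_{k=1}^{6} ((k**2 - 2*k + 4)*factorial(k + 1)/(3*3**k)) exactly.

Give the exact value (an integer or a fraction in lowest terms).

Σ = 22562/243

r(k) = (k + 2)*(-2*k + (k + 1)**2 + 2)/(3*(k**2 - 2*k + 4)) after simplifying.
Take A(k)=k/3 + 2/3, B(k)=1, C(k)=k**2 - 2*k + 4.
Set up (k/3 + 2/3)·f(k+1) − (1)·f(k) − (k**2 - 2*k + 4) = 0.
deg f ≤ 1 (via 1,0,2).
Solving with deg f ≤ 1: f(k) = 3*(k - 2).
R(k) = B(k−1)·f(k)/C(k) = 3*(k - 2)/(k**2 - 2*k + 4); s_k = R·t_k = (k - 2)*factorial(k + 1)/3**k.
Δs = (k**2 - 2*k + 4)*factorial(k + 1)/(3*3**k), as required.
Sum = s_(7) − s_(1); s_(7) = 22400/243, s_(1) = -2/3 ⇒ 22562/243.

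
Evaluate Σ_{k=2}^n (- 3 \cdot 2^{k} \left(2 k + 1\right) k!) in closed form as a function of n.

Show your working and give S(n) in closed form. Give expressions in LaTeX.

S(n) = - 6 \cdot 2^{n} \left(n + 1\right)! + 24

Step 1: r(k) = 2*(k + 1)*(2*k + 3)/(2*k + 1).
A = 2*k + 2, B = 1, C = k + 1/2.
Key eq: (2*k + 2)·f(k+1) = (1)·f(k) + (k + 1/2).
Degrees (1,0,1) ⇒ d ≤ 0.
Match coefficients ⇒ f(k) = 1/2.
Certificate R = B(k−1)f/C = 1/(2*k + 1) gives s_k = -3*2**k*factorial(k).
Verify: -3*2**k*(2*k + 1)*factorial(k) matches t_k.
Telescope: S(n) = s_(n+1) − s_(2) = -6*2**n*factorial(n + 1) − (-24) = -6*2**n*factorial(n + 1) + 24.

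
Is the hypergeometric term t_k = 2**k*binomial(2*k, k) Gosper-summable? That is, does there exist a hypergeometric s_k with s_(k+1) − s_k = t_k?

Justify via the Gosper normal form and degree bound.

No. Not Gosper-summable.

t_(k+1)/t_k = 4*(2*k + 1)/(k + 1).
Gosper form: A/B · C(k+1)/C(k) with A=8*k + 4, B=k + 1, C=1.
Set up (8*k + 4)·f(k+1) − (k)·f(k) − (1) = 0.
d = -1 from the (1,1,0) case.
d = -1 < 0 ⇒ no nonzero polynomial f; not summable.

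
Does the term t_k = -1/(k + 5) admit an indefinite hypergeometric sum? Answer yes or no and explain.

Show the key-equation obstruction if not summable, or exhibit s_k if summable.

Compute t_(k+1)/t_k: get (k + 5)/(k + 6).
A = k + 5, B = k + 6, C = 1.
Solve (k + 5)·f(k+1) − (k + 5)·f(k) = 1.
d = 0 from the (1,1,0) case.
f = c0 ⇒ A·f(k+1) − B(k−1)·f(k) − C = -1. The system {-1 = 0} is inconsistent; no antidifference.

No — t_k has no hypergeometric antidifference.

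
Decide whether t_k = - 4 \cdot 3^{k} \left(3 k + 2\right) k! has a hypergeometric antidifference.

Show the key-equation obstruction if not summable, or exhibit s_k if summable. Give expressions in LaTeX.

r(k) = 3*(k + 1)*(3*k + 5)/(3*k + 2) after simplifying.
Factor: A=3*k + 3; B=1; C=k + 2/3.
f must satisfy (3*k + 3)·f(k+1) − (1)·f(k) = k + 2/3.
Degrees (1,0,1) ⇒ d ≤ 0.
Solve for f: f(k) = 1/3 (degree 0 ≤ 0).
Certificate R = B(k−1)f/C = 1/(3*k + 2) gives s_k = -4*3**k*factorial(k).
Check: Δs_k = -4*3**k*(3*k + 2)*factorial(k). ✓

Yes. s_k = - 4 \cdot 3^{k} k!.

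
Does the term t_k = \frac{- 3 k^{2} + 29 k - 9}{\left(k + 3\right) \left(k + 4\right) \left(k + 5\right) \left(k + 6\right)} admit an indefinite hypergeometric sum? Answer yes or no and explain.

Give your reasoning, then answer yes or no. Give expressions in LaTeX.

Yes. s_k = \frac{k \left(- k^{2} + 78 k - 167\right)}{30 \left(k + 3\right) \left(k + 4\right) \left(k + 5\right)}.

Compute t_(k+1)/t_k: get -(k + 3)*(29*k - 3*(k + 1)**2 + 20)/((k + 7)*(3*k**2 - 29*k + 9)).
Factor: A=k + 3; B=k + 7; C=k**2 - 29*k/3 + 3.
Set up (k + 3)·f(k+1) − (k + 6)·f(k) − (k**2 - 29*k/3 + 3) = 0.
Degrees (1,1,2) ⇒ d ≤ 3.
A polynomial solution: f(k) = k*(k**2 - 78*k + 167)/90.
So s_k = (B(k−1)f/C)·t_k = (k*(k + 6)*(k**2 - 78*k + 167)/(30*(3*k**2 - 29*k + 9)))·t_k = k*(-k**2 + 78*k - 167)/(30*(k + 3)*(k + 4)*(k + 5)).
Δs = (-3*k**2 + 29*k - 9)/(k**4 + 18*k**3 + 119*k**2 + 342*k + 360), as required.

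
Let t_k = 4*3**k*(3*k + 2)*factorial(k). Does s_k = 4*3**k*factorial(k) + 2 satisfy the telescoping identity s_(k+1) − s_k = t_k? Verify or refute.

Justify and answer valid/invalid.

s_(k+1) = 12*3**k*k*factorial(k) + 12*3**k*factorial(k) + 2
s_(k+1) − s_k = 4*3**k*(3*k + 2)*factorial(k)
(s_(k+1) − s_k) − t_k = 0

Valid — Δs_k = t_k.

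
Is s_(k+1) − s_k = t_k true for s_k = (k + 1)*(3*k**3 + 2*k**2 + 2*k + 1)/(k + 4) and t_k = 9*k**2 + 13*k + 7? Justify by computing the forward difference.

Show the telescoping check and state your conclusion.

Invalid: residual 3*(-6*k**3 - 47*k**2 - 57*k - 27)/(k**2 + 9*k + 20) ≠ 0.

s_(k+1) = (3*k**4 + 17*k**3 + 37*k**2 + 38*k + 16)/(k + 5)
s_(k+1) − s_k = (9*k**4 + 76*k**3 + 163*k**2 + 152*k + 59)/(k**2 + 9*k + 20)
(s_(k+1) − s_k) − t_k = 3*(-6*k**3 - 47*k**2 - 57*k - 27)/(k**2 + 9*k + 20)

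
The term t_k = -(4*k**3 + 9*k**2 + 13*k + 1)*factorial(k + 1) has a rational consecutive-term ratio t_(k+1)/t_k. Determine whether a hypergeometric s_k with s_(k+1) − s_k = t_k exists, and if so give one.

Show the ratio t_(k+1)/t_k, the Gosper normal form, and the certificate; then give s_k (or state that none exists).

r(k) = (4*k**4 + 29*k**3 + 85*k**2 + 113*k + 54)/(4*k**3 + 9*k**2 + 13*k + 1) after simplifying.
A = k + 2, B = 1, C = k**3 + 9*k**2/4 + 13*k/4 + 1/4.
Key eq: (k + 2)·f(k+1) = (1)·f(k) + (k**3 + 9*k**2/4 + 13*k/4 + 1/4).
deg f ≤ 2 (via 1,0,3).
Solve for f: f(k) = (k - 1)*(4*k + 1)/4 (degree 2 ≤ 2).
R(k) = B(k−1)·f(k)/C(k) = (k - 1)*(4*k + 1)/(4*k**3 + 9*k**2 + 13*k + 1); s_k = R·t_k = -(k - 1)*(4*k + 1)*factorial(k + 1).
Verify: -(4*k**3 + 9*k**2 + 13*k + 1)*factorial(k + 1) matches t_k.

s_k = -(k - 1)*(4*k + 1)*factorial(k + 1)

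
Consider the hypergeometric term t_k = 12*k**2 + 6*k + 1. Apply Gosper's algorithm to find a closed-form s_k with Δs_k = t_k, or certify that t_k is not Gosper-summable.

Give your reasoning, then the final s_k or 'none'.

r(k) = (12*k**2 + 30*k + 19)/(12*k**2 + 6*k + 1) after simplifying.
Normal form (A,B,C) = (1, 1, k**2 + k/2 + 1/12).
Key eq: (1)·f(k+1) = (1)·f(k) + (k**2 + k/2 + 1/12).
From deg A=0, deg B=0, deg C=2: d=3.
Solve for f: f(k) = k**2*(4*k - 3)/12 (degree 3 ≤ 3).
So s_k = (B(k−1)f/C)·t_k = (k**2*(4*k - 3)/(12*k**2 + 6*k + 1))·t_k = k**2*(4*k - 3).
Check: Δs_k = 12*k**2 + 6*k + 1. ✓

s_k = k**2*(4*k - 3)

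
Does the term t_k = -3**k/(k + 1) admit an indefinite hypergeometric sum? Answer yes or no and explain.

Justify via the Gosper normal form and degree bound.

No — t_k has no hypergeometric antidifference.

Ratio r(k) = 3*(k + 1)/(k + 2).
Factor: A=3*k + 3; B=k + 2; C=1.
f must satisfy (3*k + 3)·f(k+1) − (k + 1)·f(k) = 1.
deg f ≤ -1 (via 1,1,0).
Negative degree bound (-1): no f exists, t_k not Gosper-summable.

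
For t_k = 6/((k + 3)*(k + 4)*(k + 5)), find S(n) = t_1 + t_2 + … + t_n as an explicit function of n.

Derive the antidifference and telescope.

Compute t_(k+1)/t_k: get (k + 3)/(k + 6).
Factor: A=k + 3; B=k + 6; C=1.
Solve (k + 3)·f(k+1) − (k + 5)·f(k) = 1.
From deg A=1, deg B=1, deg C=0: d=2.
Match coefficients ⇒ f(k) = k*(k + 7)/24.
So s_k = (B(k−1)f/C)·t_k = (k*(k + 5)*(k + 7)/24)·t_k = k*(k + 7)/(4*(k + 3)*(k + 4)).
Verify: 6/(k**3 + 12*k**2 + 47*k + 60) matches t_k.
Σ_(k=1)^n t_k = s_(n+1) − s_(1) = ((n**2 + 9*n + 8)/(4*(n**2 + 9*n + 20))) − (1/10), i.e. 3*n*(n + 9)/(20*(n**2 + 9*n + 20)).

S(n) = 3*n*(n + 9)/(20*(n**2 + 9*n + 20))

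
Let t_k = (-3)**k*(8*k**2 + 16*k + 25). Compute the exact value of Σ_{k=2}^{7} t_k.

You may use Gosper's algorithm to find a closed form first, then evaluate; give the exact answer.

Ratio r(k) = 3*(-8*k**2 - 32*k - 49)/(8*k**2 + 16*k + 25).
Factor: A=-3; B=1; C=k**2 + 2*k + 25/8.
f must satisfy (-3)·f(k+1) − (1)·f(k) = k**2 + 2*k + 25/8.
Degrees (0,0,2) ⇒ d ≤ 2.
Coefficient equations give f(k) = -(2*k**2 + k + 4)/8.
Certificate R = B(k−1)f/C = -(2*k**2 + k + 4)/(8*k**2 + 16*k + 25) gives s_k = (-3)**k*(-2*k**2 - k - 4).
Δs = (-3)**k*(8*k**2 + 16*k + 25), as required.
Σ_(k=2)^(7) t_k = s_(8) − s_(2) = -918540 − (-126) = -918414.

Σ = -918414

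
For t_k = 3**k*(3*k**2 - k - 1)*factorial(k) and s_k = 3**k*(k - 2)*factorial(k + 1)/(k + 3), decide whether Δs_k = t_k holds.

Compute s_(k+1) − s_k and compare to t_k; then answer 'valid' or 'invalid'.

s_(k+1) = 3**(k + 1)*(k - 1)*factorial(k + 2)/(k + 4)
s_(k+1) − s_k = 3**k*(3*k**3 + 11*k**2 + k - 10)*factorial(k + 1)/((k + 3)*(k + 4))
(s_(k+1) − s_k) − t_k = -2*3**k*(3*k**3 + 8*k**2 - 5*k - 1)*factorial(k)/((k + 3)*(k + 4))

Invalid: residual -2*3**k*(3*k**3 + 8*k**2 - 5*k - 1)*factorial(k)/((k + 3)*(k + 4)) ≠ 0.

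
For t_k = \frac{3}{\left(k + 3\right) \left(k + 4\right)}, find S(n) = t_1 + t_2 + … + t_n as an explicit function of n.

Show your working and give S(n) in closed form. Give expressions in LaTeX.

Compute t_(k+1)/t_k: get (k + 3)/(k + 5).
So A=k + 3 and B=k + 5, with C=1.
f must satisfy (k + 3)·f(k+1) − (k + 4)·f(k) = 1.
d = 1 from the (1,1,0) case.
Coefficient equations give f(k) = k/3.
Get s_k = R·t_k = k/(k + 3) with R(k) = B(k−1)f(k)/C(k) = k*(k + 4)/3.
Verify: 3/(k**2 + 7*k + 12) matches t_k.
Σ_(k=1)^n t_k = s_(n+1) − s_(1) = ((n + 1)/(n + 4)) − (1/4), i.e. 3*n/(4*(n + 4)).

S(n) = \frac{3 n}{4 \left(n + 4\right)}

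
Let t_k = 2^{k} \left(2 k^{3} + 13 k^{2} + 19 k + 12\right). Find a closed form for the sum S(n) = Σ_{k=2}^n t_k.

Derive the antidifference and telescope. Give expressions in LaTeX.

Step 1: r(k) = 2*(2*k**3 + 19*k**2 + 51*k + 46)/(2*k**3 + 13*k**2 + 19*k + 12).
Factor: A=2; B=1; C=k**3 + 13*k**2/2 + 19*k/2 + 6.
Need (2)·f(k+1) − (1)·f(k) = k**3 + 13*k**2/2 + 19*k/2 + 6.
Degrees (0,0,3) ⇒ d ≤ 3.
Coefficient equations give f(k) = k*(2*k**2 + k + 3)/2.
Certificate R = B(k−1)f/C = k*(2*k**2 + k + 3)/(2*k**3 + 13*k**2 + 19*k + 12) gives s_k = 2**k*k*(2*k**2 + k + 3).
Check: Δs_k = 2**k*(2*k**3 + 13*k**2 + 19*k + 12). ✓
Telescope: S(n) = s_(n+1) − s_(2) = 2**(n + 1)*(2*n**3 + 7*n**2 + 11*n + 6) − (104) = 4*2**n*n**3 + 14*2**n*n**2 + 22*2**n*n + 12*2**n - 104.

S(n) = 4 \cdot 2^{n} n^{3} + 14 \cdot 2^{n} n^{2} + 22 \cdot 2^{n} n + 12 \cdot 2^{n} - 104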